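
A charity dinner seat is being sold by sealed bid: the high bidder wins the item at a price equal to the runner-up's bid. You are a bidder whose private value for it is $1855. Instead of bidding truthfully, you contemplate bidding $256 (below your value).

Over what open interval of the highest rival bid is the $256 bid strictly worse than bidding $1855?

If the competing bid is below $256, both bids win at the same price — no difference.
If it is above $1855, both bids lose — no difference.
If it lies strictly between $256 and $1855, bidding your value wins at a price below your value (positive payoff) while bidding $256 loses (payoff 0).
So the deviation strictly hurts on the open interval ($256, $1855).
Because the price is fixed by the runner-up's bid, deviating from your value can only change a good outcome into a bad one — never the reverse.

($256, $1855)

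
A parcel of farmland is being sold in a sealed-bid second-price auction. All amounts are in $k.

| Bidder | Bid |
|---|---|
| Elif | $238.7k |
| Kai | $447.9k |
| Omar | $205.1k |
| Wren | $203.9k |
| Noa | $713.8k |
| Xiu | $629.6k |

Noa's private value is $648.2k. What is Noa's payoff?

$18.6k

Highest bid: Noa at $713.8k, so Noa wins.
Second-highest bid: Xiu at $629.6k — that is the price the winner pays.
Noa's payoff = value − price = $648.2k − $629.6k = $18.6k.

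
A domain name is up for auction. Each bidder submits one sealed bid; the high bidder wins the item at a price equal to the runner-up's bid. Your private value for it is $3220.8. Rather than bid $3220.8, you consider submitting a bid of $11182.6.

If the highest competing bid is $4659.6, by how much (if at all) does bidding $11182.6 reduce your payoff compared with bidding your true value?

Bidding your value $3220.8: you lose (since $3220.8 < $4659.6). Payoff $0.
Bidding $11182.6: you win and pay $4659.6. Payoff $3220.8 − $4659.6 = −$1438.8.
The competing bid $4659.6 lies between your value and your inflated bid, so overbidding wins an item priced above your value.
Loss from deviating = $0 − (−$1438.8) = $1438.8.
Truthful bidding weakly dominates here: raising your bid can only win items priced above your value, and lowering it can only forfeit items priced below.

$1438.8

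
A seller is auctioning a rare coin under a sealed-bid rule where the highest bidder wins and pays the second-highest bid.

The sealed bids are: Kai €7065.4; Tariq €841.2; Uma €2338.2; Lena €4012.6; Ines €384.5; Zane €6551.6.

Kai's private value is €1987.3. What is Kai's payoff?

−€4564.3

Highest bid: Kai at €7065.4, so Kai wins.
Second-highest bid: Zane at €6551.6 — that is the price the winner pays.
Kai's payoff = value − price = €1987.3 − €6551.6 = −€4564.3.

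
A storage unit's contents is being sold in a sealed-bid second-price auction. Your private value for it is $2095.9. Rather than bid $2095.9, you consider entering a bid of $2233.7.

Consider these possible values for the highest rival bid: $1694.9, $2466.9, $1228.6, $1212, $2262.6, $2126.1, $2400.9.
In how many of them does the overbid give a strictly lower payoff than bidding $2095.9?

The deviation hurts exactly when the highest competing bid lies strictly between $2095.9 and $2233.7 — overbidding then wins at a price above your value.
$1694.9: below both → same outcome either way.
$2466.9: above both → same outcome either way.
$1228.6: below both → same outcome either way.
$1212: below both → same outcome either way.
$2262.6: above both → same outcome either way.
$2126.1: inside the interval → strictly worse (loss $30.2).
$2400.9: above both → same outcome either way.
Count: 1.

1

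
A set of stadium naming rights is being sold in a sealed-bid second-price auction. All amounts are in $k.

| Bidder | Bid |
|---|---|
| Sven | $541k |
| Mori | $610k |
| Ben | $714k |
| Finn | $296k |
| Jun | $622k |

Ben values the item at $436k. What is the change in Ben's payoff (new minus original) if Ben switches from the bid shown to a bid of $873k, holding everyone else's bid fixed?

$0k

The highest bid among the other bidders is $622k; Ben's bid doesn't change that.
Original bid $714k: Ben is highest, pays the top rival bid $622k; payoff $436k − $622k = −$186k.
Alternative bid $873k: Ben is highest, pays the top rival bid $622k; payoff $436k − $622k = −$186k.
Change in payoff = −$186k − (−$186k) = $0k.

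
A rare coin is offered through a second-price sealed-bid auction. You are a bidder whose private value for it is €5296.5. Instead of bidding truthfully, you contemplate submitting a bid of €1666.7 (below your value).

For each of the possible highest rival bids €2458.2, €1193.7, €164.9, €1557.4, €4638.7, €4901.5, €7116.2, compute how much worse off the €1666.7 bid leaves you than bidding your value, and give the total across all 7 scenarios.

The deviation costs you only when the competing bid falls strictly between €1666.7 and €5296.5; elsewhere both bids give the same outcome.
€2458.2: truthful payoff €2838.3, deviation payoff €0 → loss €2838.3.
€1193.7: outcomes coincide → loss €0.
€164.9: outcomes coincide → loss €0.
€1557.4: outcomes coincide → loss €0.
€4638.7: truthful payoff €657.8, deviation payoff €0 → loss €657.8.
€4901.5: truthful payoff €395, deviation payoff €0 → loss €395.
€7116.2: outcomes coincide → loss €0.
Total loss = €2838.3 + €657.8 + €395 = €3891.1.
Because the price is fixed by the runner-up's bid, deviating from your value can only change a good outcome into a bad one — never the reverse.

€3891.1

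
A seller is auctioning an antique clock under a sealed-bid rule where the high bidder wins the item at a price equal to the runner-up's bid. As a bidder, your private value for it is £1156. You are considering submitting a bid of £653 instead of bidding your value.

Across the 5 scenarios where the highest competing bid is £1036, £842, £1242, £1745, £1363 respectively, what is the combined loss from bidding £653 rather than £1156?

£434

The deviation costs you only when the competing bid falls strictly between £653 and £1156; elsewhere both bids give the same outcome.
£1036: truthful payoff £120, deviation payoff £0 → loss £120.
£842: truthful payoff £314, deviation payoff £0 → loss £314.
£1242: outcomes coincide → loss £0.
£1745: outcomes coincide → loss £0.
£1363: outcomes coincide → loss £0.
Total loss = £120 + £314 = £434.
Because the price is fixed by the runner-up's bid, deviating from your value can only change a good outcome into a bad one — never the reverse.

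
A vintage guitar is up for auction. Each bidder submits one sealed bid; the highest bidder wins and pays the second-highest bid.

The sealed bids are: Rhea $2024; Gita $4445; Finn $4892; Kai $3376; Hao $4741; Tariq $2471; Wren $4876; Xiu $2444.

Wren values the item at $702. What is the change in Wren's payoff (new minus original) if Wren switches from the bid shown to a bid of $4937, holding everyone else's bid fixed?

The highest bid among the other bidders is $4892; Wren's bid doesn't change that.
Original bid $4876: Wren is not highest (top rival bid is $4892); payoff $0.
Alternative bid $4937: Wren is highest, pays the top rival bid $4892; payoff $702 − $4892 = −$4190.
Change in payoff = −$4190 − ($0) = −$4190.

−$4190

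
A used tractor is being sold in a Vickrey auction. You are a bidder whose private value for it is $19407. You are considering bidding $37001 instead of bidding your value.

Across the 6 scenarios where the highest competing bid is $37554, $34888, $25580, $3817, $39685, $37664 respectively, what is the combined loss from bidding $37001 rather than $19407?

The deviation costs you only when the competing bid falls strictly between $19407 and $37001; elsewhere both bids give the same outcome.
$37554: outcomes coincide → loss $0.
$34888: truthful payoff $0, deviation payoff −$15481 → loss $15481.
$25580: truthful payoff $0, deviation payoff −$6173 → loss $6173.
$3817: outcomes coincide → loss $0.
$39685: outcomes coincide → loss $0.
$37664: outcomes coincide → loss $0.
Total loss = $15481 + $6173 = $21654.

$21654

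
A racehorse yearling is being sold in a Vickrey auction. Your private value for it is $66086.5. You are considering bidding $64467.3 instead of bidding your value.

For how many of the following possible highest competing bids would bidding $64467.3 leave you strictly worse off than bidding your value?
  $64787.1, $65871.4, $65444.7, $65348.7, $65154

5

The deviation hurts exactly when the highest competing bid lies strictly between $64467.3 and $66086.5 — underbidding then forfeits a profitable win.
$64787.1: inside the interval → strictly worse (loss $1299.4).
$65871.4: inside the interval → strictly worse (loss $215.1).
$65444.7: inside the interval → strictly worse (loss $641.8).
$65348.7: inside the interval → strictly worse (loss $737.8).
$65154: inside the interval → strictly worse (loss $932.5).
Count: 5.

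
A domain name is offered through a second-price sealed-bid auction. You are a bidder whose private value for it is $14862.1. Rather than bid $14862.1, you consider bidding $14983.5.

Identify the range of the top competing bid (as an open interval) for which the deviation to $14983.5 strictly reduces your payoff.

If the competing bid is below $14862.1, both bids win at the same price — no difference.
If it is above $14983.5, both bids lose — no difference.
If it lies strictly between $14862.1 and $14983.5, bidding your value loses (payoff 0) while bidding $14983.5 wins at a price above your value (payoff negative).
So the deviation strictly hurts on the open interval ($14862.1, $14983.5).
Truthful bidding weakly dominates here: raising your bid can only win items priced above your value, and lowering it can only forfeit items priced below.

($14862.1, $14983.5)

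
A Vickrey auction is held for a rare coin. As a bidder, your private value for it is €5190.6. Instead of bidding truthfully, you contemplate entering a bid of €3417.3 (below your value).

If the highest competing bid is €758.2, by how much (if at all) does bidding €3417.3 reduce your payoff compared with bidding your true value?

€0

Bidding your value €5190.6: you win (since €5190.6 > €758.2) and pay €758.2. Payoff €4432.4.
Bidding €3417.3: you win and pay €758.2. Payoff €5190.6 − €758.2 = €4432.4.
Difference = €4432.4 − €4432.4 = €0; both bids lead to the same outcome because the competing bid is below both your value and your alternative bid.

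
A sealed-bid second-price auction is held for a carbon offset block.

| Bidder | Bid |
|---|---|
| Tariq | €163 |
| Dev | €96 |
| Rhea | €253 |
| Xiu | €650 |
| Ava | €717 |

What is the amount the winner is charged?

Highest bid: Ava at €717, so Ava wins.
Second-highest bid: Xiu at €650 — that is the price the winner pays.

€650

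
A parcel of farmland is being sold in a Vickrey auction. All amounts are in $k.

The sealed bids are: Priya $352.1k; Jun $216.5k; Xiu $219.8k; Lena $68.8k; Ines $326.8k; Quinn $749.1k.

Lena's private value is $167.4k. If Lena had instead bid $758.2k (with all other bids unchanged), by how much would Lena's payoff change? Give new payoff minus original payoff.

The highest bid among the other bidders is $749.1k; Lena's bid doesn't change that.
Original bid $68.8k: Lena is not highest (top rival bid is $749.1k); payoff $0k.
Alternative bid $758.2k: Lena is highest, pays the top rival bid $749.1k; payoff $167.4k − $749.1k = −$581.7k.
Change in payoff = −$581.7k − ($0k) = −$581.7k.

−$581.7k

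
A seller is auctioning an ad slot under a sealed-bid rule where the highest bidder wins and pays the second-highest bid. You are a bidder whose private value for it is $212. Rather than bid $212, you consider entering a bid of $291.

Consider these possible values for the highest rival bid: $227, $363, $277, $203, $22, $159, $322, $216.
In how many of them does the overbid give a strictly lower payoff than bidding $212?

3

The deviation hurts exactly when the highest competing bid lies strictly between $212 and $291 — overbidding then wins at a price above your value.
$227: inside the interval → strictly worse (loss $15).
$363: above both → same outcome either way.
$277: inside the interval → strictly worse (loss $65).
$203: below both → same outcome either way.
$22: below both → same outcome either way.
$159: below both → same outcome either way.
$322: above both → same outcome either way.
$216: inside the interval → strictly worse (loss $4).
Count: 3.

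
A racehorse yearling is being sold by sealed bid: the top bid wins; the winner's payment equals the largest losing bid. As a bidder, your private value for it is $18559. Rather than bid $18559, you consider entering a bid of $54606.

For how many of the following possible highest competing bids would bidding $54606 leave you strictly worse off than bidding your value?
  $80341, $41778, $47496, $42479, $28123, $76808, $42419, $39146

The deviation hurts exactly when the highest competing bid lies strictly between $18559 and $54606 — overbidding then wins at a price above your value.
$80341: above both → same outcome either way.
$41778: inside the interval → strictly worse (loss $23219).
$47496: inside the interval → strictly worse (loss $28937).
$42479: inside the interval → strictly worse (loss $23920).
$28123: inside the interval → strictly worse (loss $9564).
$76808: above both → same outcome either way.
$42419: inside the interval → strictly worse (loss $23860).
$39146: inside the interval → strictly worse (loss $20587).
Count: 6.

6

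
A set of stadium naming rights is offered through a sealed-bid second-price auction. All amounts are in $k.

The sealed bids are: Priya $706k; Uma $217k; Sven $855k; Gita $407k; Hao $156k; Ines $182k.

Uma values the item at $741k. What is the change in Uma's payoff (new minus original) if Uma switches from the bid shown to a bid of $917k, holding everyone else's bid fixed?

The highest bid among the other bidders is $855k; Uma's bid doesn't change that.
Original bid $217k: Uma is not highest (top rival bid is $855k); payoff $0k.
Alternative bid $917k: Uma is highest, pays the top rival bid $855k; payoff $741k − $855k = −$114k.
Change in payoff = −$114k − ($0k) = −$114k.

−$114k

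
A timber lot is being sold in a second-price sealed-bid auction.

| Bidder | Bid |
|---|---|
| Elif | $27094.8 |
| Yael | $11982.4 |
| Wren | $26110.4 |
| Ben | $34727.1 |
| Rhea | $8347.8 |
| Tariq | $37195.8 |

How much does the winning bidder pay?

$34727.1

Highest bid: Tariq at $37195.8, so Tariq wins.
Second-highest bid: Ben at $34727.1 — that is the price the winner pays.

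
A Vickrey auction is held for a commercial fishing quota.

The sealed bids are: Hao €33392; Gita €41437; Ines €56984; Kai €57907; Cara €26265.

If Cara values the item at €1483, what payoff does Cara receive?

Highest bid: Kai at €57907, so Kai wins.
Second-highest bid: Ines at €56984 — that is the price the winner pays.
Cara did not win, so Cara pays nothing and receives nothing: payoff €0.

€0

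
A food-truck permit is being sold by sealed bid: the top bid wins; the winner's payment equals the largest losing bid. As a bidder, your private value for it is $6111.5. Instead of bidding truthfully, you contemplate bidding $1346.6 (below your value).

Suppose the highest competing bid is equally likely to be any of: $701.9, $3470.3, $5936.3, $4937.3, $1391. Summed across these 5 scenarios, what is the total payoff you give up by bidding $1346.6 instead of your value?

The deviation costs you only when the competing bid falls strictly between $1346.6 and $6111.5; elsewhere both bids give the same outcome.
$701.9: outcomes coincide → loss $0.
$3470.3: truthful payoff $2641.2, deviation payoff $0 → loss $2641.2.
$5936.3: truthful payoff $175.2, deviation payoff $0 → loss $175.2.
$4937.3: truthful payoff $1174.2, deviation payoff $0 → loss $1174.2.
$1391: truthful payoff $4720.5, deviation payoff $0 → loss $4720.5.
Total loss = $2641.2 + $175.2 + $1174.2 + $4720.5 = $8711.1.

$8711.1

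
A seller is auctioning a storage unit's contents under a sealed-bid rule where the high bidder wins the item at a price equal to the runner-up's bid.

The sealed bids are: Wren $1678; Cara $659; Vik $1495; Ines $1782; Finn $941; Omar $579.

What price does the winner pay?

$1678

Highest bid: Ines at $1782, so Ines wins.
Second-highest bid: Wren at $1678 — that is the price the winner pays.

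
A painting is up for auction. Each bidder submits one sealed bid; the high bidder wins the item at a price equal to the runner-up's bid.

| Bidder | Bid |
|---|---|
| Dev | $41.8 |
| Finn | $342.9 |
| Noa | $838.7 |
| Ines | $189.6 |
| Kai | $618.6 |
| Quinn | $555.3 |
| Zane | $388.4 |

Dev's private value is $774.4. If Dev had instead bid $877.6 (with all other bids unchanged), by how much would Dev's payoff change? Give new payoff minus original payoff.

The highest bid among the other bidders is $838.7; Dev's bid doesn't change that.
Original bid $41.8: Dev is not highest (top rival bid is $838.7); payoff $0.
Alternative bid $877.6: Dev is highest, pays the top rival bid $838.7; payoff $774.4 − $838.7 = −$64.3.
Change in payoff = −$64.3 − ($0) = −$64.3.

−$64.3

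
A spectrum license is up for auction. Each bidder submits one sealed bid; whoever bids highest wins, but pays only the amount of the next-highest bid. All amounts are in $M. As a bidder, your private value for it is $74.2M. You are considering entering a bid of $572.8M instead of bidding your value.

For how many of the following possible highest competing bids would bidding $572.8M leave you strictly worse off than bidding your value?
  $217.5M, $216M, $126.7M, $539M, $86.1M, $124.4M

The deviation hurts exactly when the highest competing bid lies strictly between $74.2M and $572.8M — overbidding then wins at a price above your value.
$217.5M: inside the interval → strictly worse (loss $143.3M).
$216M: inside the interval → strictly worse (loss $141.8M).
$126.7M: inside the interval → strictly worse (loss $52.5M).
$539M: inside the interval → strictly worse (loss $464.8M).
$86.1M: inside the interval → strictly worse (loss $11.9M).
$124.4M: inside the interval → strictly worse (loss $50.2M).
Count: 6.

6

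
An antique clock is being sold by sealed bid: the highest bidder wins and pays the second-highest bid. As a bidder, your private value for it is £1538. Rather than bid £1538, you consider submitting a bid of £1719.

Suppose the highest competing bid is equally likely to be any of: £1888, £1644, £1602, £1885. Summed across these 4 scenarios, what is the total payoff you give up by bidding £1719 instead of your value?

The deviation costs you only when the competing bid falls strictly between £1538 and £1719; elsewhere both bids give the same outcome.
£1888: outcomes coincide → loss £0.
£1644: truthful payoff £0, deviation payoff −£106 → loss £106.
£1602: truthful payoff £0, deviation payoff −£64 → loss £64.
£1885: outcomes coincide → loss £0.
Total loss = £106 + £64 = £170.

£170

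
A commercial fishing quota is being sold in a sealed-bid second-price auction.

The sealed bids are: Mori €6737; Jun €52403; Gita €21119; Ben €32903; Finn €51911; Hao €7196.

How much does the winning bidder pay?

Highest bid: Jun at €52403, so Jun wins.
Second-highest bid: Finn at €51911 — that is the price the winner pays.

€51911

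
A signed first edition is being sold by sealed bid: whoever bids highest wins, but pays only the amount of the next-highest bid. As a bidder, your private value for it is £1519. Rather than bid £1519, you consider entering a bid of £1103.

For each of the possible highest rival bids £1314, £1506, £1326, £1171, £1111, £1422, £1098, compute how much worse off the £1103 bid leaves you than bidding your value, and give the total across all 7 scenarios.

The deviation costs you only when the competing bid falls strictly between £1103 and £1519; elsewhere both bids give the same outcome.
£1314: truthful payoff £205, deviation payoff £0 → loss £205.
£1506: truthful payoff £13, deviation payoff £0 → loss £13.
£1326: truthful payoff £193, deviation payoff £0 → loss £193.
£1171: truthful payoff £348, deviation payoff £0 → loss £348.
£1111: truthful payoff £408, deviation payoff £0 → loss £408.
£1422: truthful payoff £97, deviation payoff £0 → loss £97.
£1098: outcomes coincide → loss £0.
Total loss = £205 + £13 + £193 + £348 + £408 + £97 = £1264.

£1264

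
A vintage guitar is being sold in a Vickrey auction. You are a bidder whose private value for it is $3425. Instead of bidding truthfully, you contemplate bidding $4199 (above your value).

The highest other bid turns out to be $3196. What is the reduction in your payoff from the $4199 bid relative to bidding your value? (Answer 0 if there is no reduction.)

Bidding your value $3425: you win (since $3425 > $3196) and pay $3196. Payoff $229.
Bidding $4199: you win and pay $3196. Payoff $3425 − $3196 = $229.
Difference = $229 − $229 = $0; both bids lead to the same outcome because the competing bid is below both your value and your alternative bid.

$0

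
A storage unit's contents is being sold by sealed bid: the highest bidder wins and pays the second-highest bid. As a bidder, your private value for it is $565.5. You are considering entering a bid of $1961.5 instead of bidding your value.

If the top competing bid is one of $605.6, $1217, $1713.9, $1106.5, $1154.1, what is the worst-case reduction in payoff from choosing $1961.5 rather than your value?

$1148.4

$605.6: truthful gives $0, deviation gives −$40.1 → loss $40.1.
$1217: truthful gives $0, deviation gives −$651.5 → loss $651.5.
$1713.9: truthful gives $0, deviation gives −$1148.4 → loss $1148.4.
$1106.5: truthful gives $0, deviation gives −$541 → loss $541.
$1154.1: truthful gives $0, deviation gives −$588.6 → loss $588.6.
Maximum loss: $1148.4.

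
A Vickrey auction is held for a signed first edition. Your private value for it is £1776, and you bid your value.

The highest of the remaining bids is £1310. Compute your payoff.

£466

Your bid £1776 exceeds the highest competing bid £1310, so you win.
In a second-price auction the winner pays the second-highest bid, £1310.
Payoff = value − price = £1776 − £1310 = £466.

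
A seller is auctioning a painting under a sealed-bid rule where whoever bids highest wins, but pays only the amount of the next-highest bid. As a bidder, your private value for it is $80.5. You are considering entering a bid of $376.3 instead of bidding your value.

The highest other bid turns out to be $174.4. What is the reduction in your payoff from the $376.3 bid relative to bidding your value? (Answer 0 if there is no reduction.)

Bidding your value $80.5: you lose (since $80.5 < $174.4). Payoff $0.
Bidding $376.3: you win and pay $174.4. Payoff $80.5 − $174.4 = −$93.9.
The competing bid $174.4 lies between your value and your inflated bid, so overbidding wins an item priced above your value.
Loss from deviating = $0 − (−$93.9) = $93.9.
Because the price is fixed by the runner-up's bid, deviating from your value can only change a good outcome into a bad one — never the reverse.

$93.9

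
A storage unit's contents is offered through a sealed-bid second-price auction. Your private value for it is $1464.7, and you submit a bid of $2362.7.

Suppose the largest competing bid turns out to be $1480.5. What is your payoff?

−$15.8

Your bid $2362.7 exceeds the highest competing bid $1480.5, so you win.
In a second-price auction the winner pays the second-highest bid, $1480.5.
Payoff = value − price = $1464.7 − $1480.5 = −$15.8.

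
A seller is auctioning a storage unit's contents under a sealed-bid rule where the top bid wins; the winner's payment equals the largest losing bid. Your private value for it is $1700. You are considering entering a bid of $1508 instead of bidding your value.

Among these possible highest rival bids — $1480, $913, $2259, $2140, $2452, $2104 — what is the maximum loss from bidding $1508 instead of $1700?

$1480: same outcome either way → loss $0.
$913: same outcome either way → loss $0.
$2259: same outcome either way → loss $0.
$2140: same outcome either way → loss $0.
$2452: same outcome either way → loss $0.
$2104: same outcome either way → loss $0.
Maximum loss: $0.

$0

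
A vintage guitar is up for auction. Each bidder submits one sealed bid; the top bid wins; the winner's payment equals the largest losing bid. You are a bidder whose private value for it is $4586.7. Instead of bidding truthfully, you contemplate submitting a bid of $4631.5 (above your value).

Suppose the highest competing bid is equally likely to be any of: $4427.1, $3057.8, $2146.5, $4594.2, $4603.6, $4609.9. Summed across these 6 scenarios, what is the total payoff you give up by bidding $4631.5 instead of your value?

The deviation costs you only when the competing bid falls strictly between $4586.7 and $4631.5; elsewhere both bids give the same outcome.
$4427.1: outcomes coincide → loss $0.
$3057.8: outcomes coincide → loss $0.
$2146.5: outcomes coincide → loss $0.
$4594.2: truthful payoff $0, deviation payoff −$7.5 → loss $7.5.
$4603.6: truthful payoff $0, deviation payoff −$16.9 → loss $16.9.
$4609.9: truthful payoff $0, deviation payoff −$23.2 → loss $23.2.
Total loss = $7.5 + $16.9 + $23.2 = $47.6.

$47.6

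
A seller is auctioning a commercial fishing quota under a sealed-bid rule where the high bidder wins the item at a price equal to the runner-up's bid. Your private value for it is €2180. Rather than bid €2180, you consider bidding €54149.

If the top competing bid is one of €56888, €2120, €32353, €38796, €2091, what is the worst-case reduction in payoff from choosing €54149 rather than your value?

€36616

€56888: same outcome either way → loss €0.
€2120: same outcome either way → loss €0.
€32353: truthful gives €0, deviation gives −€30173 → loss €30173.
€38796: truthful gives €0, deviation gives −€36616 → loss €36616.
€2091: same outcome either way → loss €0.
Maximum loss: €36616.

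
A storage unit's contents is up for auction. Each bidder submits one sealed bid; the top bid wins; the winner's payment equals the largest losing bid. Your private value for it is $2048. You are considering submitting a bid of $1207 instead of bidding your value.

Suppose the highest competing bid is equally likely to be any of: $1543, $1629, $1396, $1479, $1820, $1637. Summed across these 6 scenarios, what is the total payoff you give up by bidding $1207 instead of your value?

$2784

The deviation costs you only when the competing bid falls strictly between $1207 and $2048; elsewhere both bids give the same outcome.
$1543: truthful payoff $505, deviation payoff $0 → loss $505.
$1629: truthful payoff $419, deviation payoff $0 → loss $419.
$1396: truthful payoff $652, deviation payoff $0 → loss $652.
$1479: truthful payoff $569, deviation payoff $0 → loss $569.
$1820: truthful payoff $228, deviation payoff $0 → loss $228.
$1637: truthful payoff $411, deviation payoff $0 → loss $411.
Total loss = $505 + $419 + $652 + $569 + $228 + $411 = $2784.
Because the price is fixed by the runner-up's bid, deviating from your value can only change a good outcome into a bad one — never the reverse.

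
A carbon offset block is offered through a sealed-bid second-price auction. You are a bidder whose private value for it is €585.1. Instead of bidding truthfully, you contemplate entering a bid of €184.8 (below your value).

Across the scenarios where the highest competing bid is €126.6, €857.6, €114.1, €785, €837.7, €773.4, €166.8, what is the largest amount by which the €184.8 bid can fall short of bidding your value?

€126.6: same outcome either way → loss €0.
€857.6: same outcome either way → loss €0.
€114.1: same outcome either way → loss €0.
€785: same outcome either way → loss €0.
€837.7: same outcome either way → loss €0.
€773.4: same outcome either way → loss €0.
€166.8: same outcome either way → loss €0.
Maximum loss: €0.

€0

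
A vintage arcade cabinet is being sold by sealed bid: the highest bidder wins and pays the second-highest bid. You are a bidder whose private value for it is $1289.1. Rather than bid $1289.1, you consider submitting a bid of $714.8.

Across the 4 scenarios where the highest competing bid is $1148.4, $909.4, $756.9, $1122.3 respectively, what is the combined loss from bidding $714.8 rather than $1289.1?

$1219.4

The deviation costs you only when the competing bid falls strictly between $714.8 and $1289.1; elsewhere both bids give the same outcome.
$1148.4: truthful payoff $140.7, deviation payoff $0 → loss $140.7.
$909.4: truthful payoff $379.7, deviation payoff $0 → loss $379.7.
$756.9: truthful payoff $532.2, deviation payoff $0 → loss $532.2.
$1122.3: truthful payoff $166.8, deviation payoff $0 → loss $166.8.
Total loss = $140.7 + $379.7 + $532.2 + $166.8 = $1219.4.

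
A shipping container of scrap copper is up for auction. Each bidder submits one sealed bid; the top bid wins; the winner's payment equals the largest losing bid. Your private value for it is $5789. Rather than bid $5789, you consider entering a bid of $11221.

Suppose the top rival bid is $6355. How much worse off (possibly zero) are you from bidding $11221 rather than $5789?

$566

Bidding your value $5789: you lose (since $5789 < $6355). Payoff $0.
Bidding $11221: you win and pay $6355. Payoff $5789 − $6355 = −$566.
The competing bid $6355 lies between your value and your inflated bid, so overbidding wins an item priced above your value.
Loss from deviating = $0 − (−$566) = $566.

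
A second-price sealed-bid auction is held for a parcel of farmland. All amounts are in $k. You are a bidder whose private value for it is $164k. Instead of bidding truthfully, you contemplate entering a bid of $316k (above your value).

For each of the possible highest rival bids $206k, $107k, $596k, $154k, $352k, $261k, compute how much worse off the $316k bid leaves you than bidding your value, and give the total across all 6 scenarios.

The deviation costs you only when the competing bid falls strictly between $164k and $316k; elsewhere both bids give the same outcome.
$206k: truthful payoff $0k, deviation payoff −$42k → loss $42k.
$107k: outcomes coincide → loss $0k.
$596k: outcomes coincide → loss $0k.
$154k: outcomes coincide → loss $0k.
$352k: outcomes coincide → loss $0k.
$261k: truthful payoff $0k, deviation payoff −$97k → loss $97k.
Total loss = $42k + $97k = $139k.
In a second-price auction your bid sets only whether you win, not what you pay, so bidding your true value is weakly dominant.

$139k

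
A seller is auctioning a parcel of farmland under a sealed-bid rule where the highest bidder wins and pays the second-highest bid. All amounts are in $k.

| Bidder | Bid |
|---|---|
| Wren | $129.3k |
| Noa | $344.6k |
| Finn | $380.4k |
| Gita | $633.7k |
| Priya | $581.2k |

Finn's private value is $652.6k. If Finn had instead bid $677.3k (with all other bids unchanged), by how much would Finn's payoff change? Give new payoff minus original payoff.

The highest bid among the other bidders is $633.7k; Finn's bid doesn't change that.
Original bid $380.4k: Finn is not highest (top rival bid is $633.7k); payoff $0k.
Alternative bid $677.3k: Finn is highest, pays the top rival bid $633.7k; payoff $652.6k − $633.7k = $18.9k.
Change in payoff = $18.9k − ($0k) = $18.9k.

$18.9k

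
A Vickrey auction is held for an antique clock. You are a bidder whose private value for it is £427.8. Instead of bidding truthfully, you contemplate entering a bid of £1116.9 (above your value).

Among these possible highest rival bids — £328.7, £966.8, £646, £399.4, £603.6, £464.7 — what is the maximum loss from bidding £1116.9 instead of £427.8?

£539

£328.7: same outcome either way → loss £0.
£966.8: truthful gives £0, deviation gives −£539 → loss £539.
£646: truthful gives £0, deviation gives −£218.2 → loss £218.2.
£399.4: same outcome either way → loss £0.
£603.6: truthful gives £0, deviation gives −£175.8 → loss £175.8.
£464.7: truthful gives £0, deviation gives −£36.9 → loss £36.9.
Maximum loss: £539.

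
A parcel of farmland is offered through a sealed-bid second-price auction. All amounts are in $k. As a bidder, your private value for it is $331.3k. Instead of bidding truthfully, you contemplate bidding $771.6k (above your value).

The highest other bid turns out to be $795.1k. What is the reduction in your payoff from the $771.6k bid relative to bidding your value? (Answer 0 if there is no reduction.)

$0k

Bidding your value $331.3k: you lose (since $331.3k < $795.1k). Payoff $0k.
Bidding $771.6k: you lose. Payoff $0k.
Difference = $0k − $0k = $0k; both bids lead to the same outcome because the competing bid is above both your value and your alternative bid.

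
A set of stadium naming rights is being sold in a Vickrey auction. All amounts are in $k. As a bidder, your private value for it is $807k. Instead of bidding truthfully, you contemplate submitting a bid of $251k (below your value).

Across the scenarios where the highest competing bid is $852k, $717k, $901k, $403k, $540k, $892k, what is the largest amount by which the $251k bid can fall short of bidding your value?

$404k

$852k: same outcome either way → loss $0k.
$717k: truthful gives $90k, deviation gives $0k → loss $90k.
$901k: same outcome either way → loss $0k.
$403k: truthful gives $404k, deviation gives $0k → loss $404k.
$540k: truthful gives $267k, deviation gives $0k → loss $267k.
$892k: same outcome either way → loss $0k.
Maximum loss: $404k.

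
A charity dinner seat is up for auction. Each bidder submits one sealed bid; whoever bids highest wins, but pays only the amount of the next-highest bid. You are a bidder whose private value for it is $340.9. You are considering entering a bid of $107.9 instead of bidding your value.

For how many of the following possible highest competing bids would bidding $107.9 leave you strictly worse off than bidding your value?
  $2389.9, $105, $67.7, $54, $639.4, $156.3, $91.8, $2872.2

The deviation hurts exactly when the highest competing bid lies strictly between $107.9 and $340.9 — underbidding then forfeits a profitable win.
$2389.9: above both → same outcome either way.
$105: below both → same outcome either way.
$67.7: below both → same outcome either way.
$54: below both → same outcome either way.
$639.4: above both → same outcome either way.
$156.3: inside the interval → strictly worse (loss $184.6).
$91.8: below both → same outcome either way.
$2872.2: above both → same outcome either way.
Count: 1.

1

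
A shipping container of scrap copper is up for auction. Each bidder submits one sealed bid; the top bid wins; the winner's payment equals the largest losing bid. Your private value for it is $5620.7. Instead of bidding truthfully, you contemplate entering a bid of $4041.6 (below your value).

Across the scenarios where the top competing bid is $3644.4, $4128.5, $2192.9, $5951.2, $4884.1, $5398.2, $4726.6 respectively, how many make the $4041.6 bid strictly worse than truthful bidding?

4

The deviation hurts exactly when the highest competing bid lies strictly between $4041.6 and $5620.7 — underbidding then forfeits a profitable win.
$3644.4: below both → same outcome either way.
$4128.5: inside the interval → strictly worse (loss $1492.2).
$2192.9: below both → same outcome either way.
$5951.2: above both → same outcome either way.
$4884.1: inside the interval → strictly worse (loss $736.6).
$5398.2: inside the interval → strictly worse (loss $222.5).
$4726.6: inside the interval → strictly worse (loss $894.1).
Count: 4.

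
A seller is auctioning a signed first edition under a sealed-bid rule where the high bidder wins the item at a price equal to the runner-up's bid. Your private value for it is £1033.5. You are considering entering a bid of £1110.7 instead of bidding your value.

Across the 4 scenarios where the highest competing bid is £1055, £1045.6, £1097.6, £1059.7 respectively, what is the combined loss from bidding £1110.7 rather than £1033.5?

The deviation costs you only when the competing bid falls strictly between £1033.5 and £1110.7; elsewhere both bids give the same outcome.
£1055: truthful payoff £0, deviation payoff −£21.5 → loss £21.5.
£1045.6: truthful payoff £0, deviation payoff −£12.1 → loss £12.1.
£1097.6: truthful payoff £0, deviation payoff −£64.1 → loss £64.1.
£1059.7: truthful payoff £0, deviation payoff −£26.2 → loss £26.2.
Total loss = £21.5 + £12.1 + £64.1 + £26.2 = £123.9.

£123.9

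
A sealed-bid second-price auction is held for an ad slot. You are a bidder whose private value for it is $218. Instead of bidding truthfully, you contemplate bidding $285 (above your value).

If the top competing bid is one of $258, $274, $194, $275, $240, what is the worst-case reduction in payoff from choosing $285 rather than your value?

$258: truthful gives $0, deviation gives −$40 → loss $40.
$274: truthful gives $0, deviation gives −$56 → loss $56.
$194: same outcome either way → loss $0.
$275: truthful gives $0, deviation gives −$57 → loss $57.
$240: truthful gives $0, deviation gives −$22 → loss $22.
Maximum loss: $57.

$57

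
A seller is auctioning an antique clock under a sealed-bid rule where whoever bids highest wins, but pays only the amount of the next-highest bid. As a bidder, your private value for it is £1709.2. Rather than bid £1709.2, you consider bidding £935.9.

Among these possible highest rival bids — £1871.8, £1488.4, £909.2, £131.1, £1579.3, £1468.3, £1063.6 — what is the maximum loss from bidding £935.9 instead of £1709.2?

£645.6

£1871.8: same outcome either way → loss £0.
£1488.4: truthful gives £220.8, deviation gives £0 → loss £220.8.
£909.2: same outcome either way → loss £0.
£131.1: same outcome either way → loss £0.
£1579.3: truthful gives £129.9, deviation gives £0 → loss £129.9.
£1468.3: truthful gives £240.9, deviation gives £0 → loss £240.9.
£1063.6: truthful gives £645.6, deviation gives £0 → loss £645.6.
Maximum loss: £645.6.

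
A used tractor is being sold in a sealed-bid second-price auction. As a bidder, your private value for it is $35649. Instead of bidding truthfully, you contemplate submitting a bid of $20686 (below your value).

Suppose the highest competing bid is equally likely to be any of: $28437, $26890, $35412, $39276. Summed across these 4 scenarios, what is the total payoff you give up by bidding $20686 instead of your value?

$16208

The deviation costs you only when the competing bid falls strictly between $20686 and $35649; elsewhere both bids give the same outcome.
$28437: truthful payoff $7212, deviation payoff $0 → loss $7212.
$26890: truthful payoff $8759, deviation payoff $0 → loss $8759.
$35412: truthful payoff $237, deviation payoff $0 → loss $237.
$39276: outcomes coincide → loss $0.
Total loss = $7212 + $8759 + $237 = $16208.
Truthful bidding weakly dominates here: raising your bid can only win items priced above your value, and lowering it can only forfeit items priced below.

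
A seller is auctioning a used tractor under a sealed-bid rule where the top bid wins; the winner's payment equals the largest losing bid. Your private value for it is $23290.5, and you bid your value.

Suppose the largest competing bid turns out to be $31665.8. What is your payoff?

Your bid $23290.5 is below the highest competing bid $31665.8, so you lose.
A losing bidder pays nothing and receives nothing: payoff = $0.

$0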